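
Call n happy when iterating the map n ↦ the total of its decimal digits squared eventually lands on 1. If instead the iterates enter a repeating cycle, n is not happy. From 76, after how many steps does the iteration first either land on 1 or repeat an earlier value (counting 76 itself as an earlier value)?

10

76 → 7² + 6² = 49 + 36 = 85
85 → 8² + 5² = 64 + 25 = 89
89 → 8² + 9² = 64 + 81 = 145
145 → 1² + 4² + 5² = 1 + 16 + 25 = 42
42 → 4² + 2² = 16 + 4 = 20
20 → 2² + 0² = 4 + 0 = 4
4 → 4² = 16
16 → 1² + 6² = 1 + 36 = 37
37 → 3² + 7² = 9 + 49 = 58
58 → 5² + 8² = 25 + 64 = 89  — 89 repeats.
That took 10 steps.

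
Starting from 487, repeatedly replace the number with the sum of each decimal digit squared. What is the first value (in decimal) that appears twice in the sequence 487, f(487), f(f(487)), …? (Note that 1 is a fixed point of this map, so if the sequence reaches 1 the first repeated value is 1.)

1

487 → 4² + 8² + 7² = 16 + 64 + 49 = 129
129 → 1² + 2² + 9² = 1 + 4 + 81 = 86
86 → 8² + 6² = 64 + 36 = 100
100 → 1² + 0² + 0² = 1 + 0 + 0 = 1  — reached the fixed point 1.
1 → 1, so 1 is the first repeated value.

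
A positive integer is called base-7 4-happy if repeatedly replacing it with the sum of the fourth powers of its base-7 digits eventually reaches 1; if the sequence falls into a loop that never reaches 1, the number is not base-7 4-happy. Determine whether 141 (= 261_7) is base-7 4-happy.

141 = (2,6,1)_7 → 2⁴ + 6⁴ + 1⁴ = 1313
1313 = (3,5,5,4)_7 → 3⁴ + 5⁴ + 5⁴ + 4⁴ = 1587
1587 = (4,4,2,5)_7 → 4⁴ + 4⁴ + 2⁴ + 5⁴ = 1153
1153 = (3,2,3,5)_7 → 3⁴ + 2⁴ + 3⁴ + 5⁴ = 803
803 = (2,2,2,5)_7 → 2⁴ + 2⁴ + 2⁴ + 5⁴ = 673
673 = (1,6,5,1)_7 → 1⁴ + 6⁴ + 5⁴ + 1⁴ = 1923
1923 = (5,4,1,5)_7 → 5⁴ + 4⁴ + 1⁴ + 5⁴ = 1507
1507 = (4,2,5,2)_7 → 4⁴ + 2⁴ + 5⁴ + 2⁴ = 913
913 = (2,4,4,3)_7 → 2⁴ + 4⁴ + 4⁴ + 3⁴ = 609
609 = (1,5,3,0)_7 → 1⁴ + 5⁴ + 3⁴ + 0⁴ = 707
707 = (2,0,3,0)_7 → 2⁴ + 0⁴ + 3⁴ + 0⁴ = 97
97 = (1,6,6)_7 → 1⁴ + 6⁴ + 6⁴ = 2593
2593 = (1,0,3,6,3)_7 → 1⁴ + 0⁴ + 3⁴ + 6⁴ + 3⁴ = 1459
1459 = (4,1,5,3)_7 → 4⁴ + 1⁴ + 5⁴ + 3⁴ = 963
963 = (2,5,4,4)_7 → 2⁴ + 5⁴ + 4⁴ + 4⁴ = 1153  — 1153 already seen; the sequence cycles without reaching 1.

not base-7 4-happy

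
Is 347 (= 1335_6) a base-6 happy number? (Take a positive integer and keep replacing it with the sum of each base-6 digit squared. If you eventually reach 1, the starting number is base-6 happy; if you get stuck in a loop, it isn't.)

347 = (1,3,3,5)_6 → 1² + 3² + 3² + 5² = 1 + 9 + 9 + 25 = 44
44 = (1,1,2)_6 → 1² + 1² + 2² = 1 + 1 + 4 = 6
6 = (1,0)_6 → 1² + 0² = 1 + 0 = 1  — reached 1.

base-6 happy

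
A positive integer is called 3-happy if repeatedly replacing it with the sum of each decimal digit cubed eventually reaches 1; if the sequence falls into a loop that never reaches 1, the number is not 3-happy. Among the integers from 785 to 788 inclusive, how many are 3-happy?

1

785: 785 → 980 → 1241 → 74 → 407 → 407  — not 3-happy
786: 786 → 1071 → 345 → 216 → 225 → 141 → 66 → 432 → 99 → 1458 → 702 → 351 → 153 → 153  — not 3-happy
787: 787 → 1198 → 1243 → 100 → 1  — 3-happy
788: 788 → 1367 → 587 → 980 → 1241 → 74 → 407 → 407  — not 3-happy
3-happy: 787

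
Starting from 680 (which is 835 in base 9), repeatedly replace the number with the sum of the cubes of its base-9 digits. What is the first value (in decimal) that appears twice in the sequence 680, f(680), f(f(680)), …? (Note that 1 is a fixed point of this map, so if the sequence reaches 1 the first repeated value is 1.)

856

680 = (8,3,5)_9 → 664
664 = (8,1,7)_9 → 856
856 = (1,1,5,1)_9 → 128
128 = (1,5,2)_9 → 134
134 = (1,5,8)_9 → 638
638 = (7,7,8)_9 → 1198
1198 = (1,5,7,1)_9 → 470
470 = (5,7,2)_9 → 476
476 = (5,7,8)_9 → 980
980 = (1,3,0,8)_9 → 540
540 = (6,6,0)_9 → 432
432 = (5,3,0)_9 → 152
152 = (1,7,8)_9 → 856  — 856 already appeared earlier.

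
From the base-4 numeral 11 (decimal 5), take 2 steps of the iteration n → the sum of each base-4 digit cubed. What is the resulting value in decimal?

8

5 = (1,1)_4 → 1³ + 1³ = 2
2 = (2)_4 → 2³ = 8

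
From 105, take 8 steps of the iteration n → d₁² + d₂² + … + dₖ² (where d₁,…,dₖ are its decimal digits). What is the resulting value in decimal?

105 → 1² + 0² + 5² = 26
26 → 2² + 6² = 40
40 → 4² + 0² = 16
16 → 1² + 6² = 37
37 → 3² + 7² = 58
58 → 5² + 8² = 89
89 → 8² + 9² = 145
145 → 1² + 4² + 5² = 42

42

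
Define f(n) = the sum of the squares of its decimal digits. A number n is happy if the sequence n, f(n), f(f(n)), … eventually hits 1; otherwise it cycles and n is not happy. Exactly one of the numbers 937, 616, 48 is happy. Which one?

937: 937 → 139 → 91 → 82 → 68 → 100 → 1  — reaches 1 (happy)
616: 616 → 73 → 58 → 89 → 145 → 42 → 20 → 4 → 16 → 37 → 58  — repeats 58 (not happy)
48: 48 → 80 → 64 → 52 → 29 → 85 → 89 → 145 → 42 → 20 → 4 → 16 → 37 → 58 → 89  — repeats 89 (not happy)

937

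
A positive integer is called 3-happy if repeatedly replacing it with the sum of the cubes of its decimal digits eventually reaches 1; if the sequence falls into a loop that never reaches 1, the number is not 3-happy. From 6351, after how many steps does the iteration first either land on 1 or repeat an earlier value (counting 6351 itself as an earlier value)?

6351 → 6³ + 3³ + 5³ + 1³ = 369
369 → 3³ + 6³ + 9³ = 972
972 → 9³ + 7³ + 2³ = 1080
1080 → 1³ + 0³ + 8³ + 0³ = 513
513 → 5³ + 1³ + 3³ = 153
153 → 1³ + 5³ + 3³ = 153  — 153 repeats.
That took 6 steps.

6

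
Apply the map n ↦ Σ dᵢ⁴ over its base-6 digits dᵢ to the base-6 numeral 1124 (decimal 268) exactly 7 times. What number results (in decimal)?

1331

268 = (1,1,2,4)_6 → 1⁴ + 1⁴ + 2⁴ + 4⁴ = 274
274 = (1,1,3,4)_6 → 1⁴ + 1⁴ + 3⁴ + 4⁴ = 339
339 = (1,3,2,3)_6 → 1⁴ + 3⁴ + 2⁴ + 3⁴ = 179
179 = (4,5,5)_6 → 4⁴ + 5⁴ + 5⁴ = 1506
1506 = (1,0,5,5,0)_6 → 1⁴ + 0⁴ + 5⁴ + 5⁴ + 0⁴ = 1251
1251 = (5,4,4,3)_6 → 5⁴ + 4⁴ + 4⁴ + 3⁴ = 1218
1218 = (5,3,5,0)_6 → 5⁴ + 3⁴ + 5⁴ + 0⁴ = 1331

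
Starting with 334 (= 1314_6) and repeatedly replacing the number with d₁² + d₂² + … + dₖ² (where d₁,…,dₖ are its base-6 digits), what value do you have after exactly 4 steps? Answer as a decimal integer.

334 = (1,3,1,4)_6 → 1² + 3² + 1² + 4² = 27
27 = (4,3)_6 → 4² + 3² = 25
25 = (4,1)_6 → 4² + 1² = 17
17 = (2,5)_6 → 2² + 5² = 29

29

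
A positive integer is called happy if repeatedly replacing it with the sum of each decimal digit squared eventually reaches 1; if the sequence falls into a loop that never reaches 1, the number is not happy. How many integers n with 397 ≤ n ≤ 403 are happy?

1

397: 397 → 139 → 91 → 82 → 68 → 100 → 1  (reaches 1)
398: 398 → 154 → 42 → 20 → 4 → 16 → 37 → 58 → 89 → 145 → 42  (repeats 42)
399: 399 → 171 → 51 → 26 → 40 → 16 → 37 → 58 → 89 → 145 → 42 → 20 → 4 → 16  (repeats 16)
400: 400 → 16 → 37 → 58 → 89 → 145 → 42 → 20 → 4 → 16  (repeats 16)
401: 401 → 17 → 50 → 25 → 29 → 85 → 89 → 145 → 42 → 20 → 4 → 16 → 37 → 58 → 89  (repeats 89)
402: 402 → 20 → 4 → 16 → 37 → 58 → 89 → 145 → 42 → 20  (repeats 20)
403: 403 → 25 → 29 → 85 → 89 → 145 → 42 → 20 → 4 → 16 → 37 → 58 → 89  (repeats 89)
happy: 397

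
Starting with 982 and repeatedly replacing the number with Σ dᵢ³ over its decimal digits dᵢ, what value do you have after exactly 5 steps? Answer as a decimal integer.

982 → 9³ + 8³ + 2³ = 729 + 512 + 8 = 1249
1249 → 1³ + 2³ + 4³ + 9³ = 1 + 8 + 64 + 729 = 802
802 → 8³ + 0³ + 2³ = 512 + 0 + 8 = 520
520 → 5³ + 2³ + 0³ = 125 + 8 + 0 = 133
133 → 1³ + 3³ + 3³ = 1 + 27 + 27 = 55

55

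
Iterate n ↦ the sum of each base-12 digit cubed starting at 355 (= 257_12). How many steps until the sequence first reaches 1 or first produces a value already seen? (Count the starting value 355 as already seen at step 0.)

14

355 = (2,5,7)_12 → 476
476 = (3,3,8)_12 → 566
566 = (3,11,2)_12 → 1366
1366 = (9,5,10)_12 → 1854
1854 = (1,0,10,6)_12 → 1217
1217 = (8,5,5)_12 → 762
762 = (5,3,6)_12 → 368
368 = (2,6,8)_12 → 736
736 = (5,1,4)_12 → 190
190 = (1,3,10)_12 → 1028
1028 = (7,1,8)_12 → 856
856 = (5,11,4)_12 → 1520
1520 = (10,6,8)_12 → 1728
1728 = (1,0,0,0)_12 → 1  — reached 1.
That took 14 steps.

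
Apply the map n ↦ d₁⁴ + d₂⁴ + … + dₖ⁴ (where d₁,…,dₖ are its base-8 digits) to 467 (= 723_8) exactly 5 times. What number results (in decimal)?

467 = (7,2,3)_8 → 2498
2498 = (4,7,0,2)_8 → 2673
2673 = (5,1,6,1)_8 → 1923
1923 = (3,6,0,3)_8 → 1458
1458 = (2,6,6,2)_8 → 2624

2624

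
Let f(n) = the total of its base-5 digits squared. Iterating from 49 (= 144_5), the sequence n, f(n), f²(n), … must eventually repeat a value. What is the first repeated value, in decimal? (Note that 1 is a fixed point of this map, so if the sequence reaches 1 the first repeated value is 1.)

1

49 = (1,4,4)_5 → 1² + 4² + 4² = 33
33 = (1,1,3)_5 → 1² + 1² + 3² = 11
11 = (2,1)_5 → 2² + 1² = 5
5 = (1,0)_5 → 1² + 0² = 1  — reached the fixed point 1.
1 → 1, so 1 is the first repeated value.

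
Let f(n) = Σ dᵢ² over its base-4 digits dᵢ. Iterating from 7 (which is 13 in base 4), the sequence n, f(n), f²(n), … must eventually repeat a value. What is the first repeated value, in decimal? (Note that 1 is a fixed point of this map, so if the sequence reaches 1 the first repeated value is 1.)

7 = (1,3)_4 → 1² + 3² = 10
10 = (2,2)_4 → 2² + 2² = 8
8 = (2,0)_4 → 2² + 0² = 4
4 = (1,0)_4 → 1² + 0² = 1  — reached the fixed point 1.
1 → 1, so 1 is the first repeated value.

1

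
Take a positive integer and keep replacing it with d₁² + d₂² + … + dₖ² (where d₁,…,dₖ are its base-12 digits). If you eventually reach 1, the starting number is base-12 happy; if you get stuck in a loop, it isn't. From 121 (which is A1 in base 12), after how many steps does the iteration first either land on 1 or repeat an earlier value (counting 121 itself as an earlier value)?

121 = (10,1)_12 → 10² + 1² = 100 + 1 = 101
101 = (8,5)_12 → 8² + 5² = 64 + 25 = 89
89 = (7,5)_12 → 7² + 5² = 49 + 25 = 74
74 = (6,2)_12 → 6² + 2² = 36 + 4 = 40
40 = (3,4)_12 → 3² + 4² = 9 + 16 = 25
25 = (2,1)_12 → 2² + 1² = 4 + 1 = 5
5 = (5)_12 → 5² = 25  — 25 repeats.
That took 7 steps.

7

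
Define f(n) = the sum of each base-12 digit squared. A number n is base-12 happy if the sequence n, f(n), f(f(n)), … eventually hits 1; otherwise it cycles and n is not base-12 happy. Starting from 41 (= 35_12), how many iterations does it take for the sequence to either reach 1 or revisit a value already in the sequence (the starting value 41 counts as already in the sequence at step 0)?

41 = (3,5)_12 → 3² + 5² = 9 + 25 = 34
34 = (2,10)_12 → 2² + 10² = 4 + 100 = 104
104 = (8,8)_12 → 8² + 8² = 64 + 64 = 128
128 = (10,8)_12 → 10² + 8² = 100 + 64 = 164
164 = (1,1,8)_12 → 1² + 1² + 8² = 1 + 1 + 64 = 66
66 = (5,6)_12 → 5² + 6² = 25 + 36 = 61
61 = (5,1)_12 → 5² + 1² = 25 + 1 = 26
26 = (2,2)_12 → 2² + 2² = 4 + 4 = 8
8 = (8)_12 → 8² = 64
64 = (5,4)_12 → 5² + 4² = 25 + 16 = 41  — 41 repeats.
That took 10 steps.

10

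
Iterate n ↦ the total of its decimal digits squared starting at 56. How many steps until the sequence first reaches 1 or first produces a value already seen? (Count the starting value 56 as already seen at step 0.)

10

56 → 5² + 6² = 25 + 36 = 61
61 → 6² + 1² = 36 + 1 = 37
37 → 3² + 7² = 9 + 49 = 58
58 → 5² + 8² = 25 + 64 = 89
89 → 8² + 9² = 64 + 81 = 145
145 → 1² + 4² + 5² = 1 + 16 + 25 = 42
42 → 4² + 2² = 16 + 4 = 20
20 → 2² + 0² = 4 + 0 = 4
4 → 4² = 16
16 → 1² + 6² = 1 + 36 = 37  — 37 repeats.
That took 10 steps.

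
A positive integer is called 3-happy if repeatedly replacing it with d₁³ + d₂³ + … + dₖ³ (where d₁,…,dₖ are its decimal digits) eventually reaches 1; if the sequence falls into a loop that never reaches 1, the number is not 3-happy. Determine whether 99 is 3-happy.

not 3-happy

99 → 1458
1458 → 702
702 → 351
351 → 153
153 → 153  — 153 already seen; the sequence cycles without reaching 1.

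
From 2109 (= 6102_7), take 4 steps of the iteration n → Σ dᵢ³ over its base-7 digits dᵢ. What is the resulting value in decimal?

2109 = (6,1,0,2)_7 → 6³ + 1³ + 0³ + 2³ = 225
225 = (4,4,1)_7 → 4³ + 4³ + 1³ = 129
129 = (2,4,3)_7 → 2³ + 4³ + 3³ = 99
99 = (2,0,1)_7 → 2³ + 0³ + 1³ = 9

9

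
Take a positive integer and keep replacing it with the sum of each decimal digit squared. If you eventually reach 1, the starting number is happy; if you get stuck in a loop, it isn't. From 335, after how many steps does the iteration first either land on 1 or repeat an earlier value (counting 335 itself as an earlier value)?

335 → 43
43 → 25
25 → 29
29 → 85
85 → 89
89 → 145
145 → 42
42 → 20
20 → 4
4 → 16
16 → 37
37 → 58
58 → 89  — 89 repeats.
That took 13 steps.

13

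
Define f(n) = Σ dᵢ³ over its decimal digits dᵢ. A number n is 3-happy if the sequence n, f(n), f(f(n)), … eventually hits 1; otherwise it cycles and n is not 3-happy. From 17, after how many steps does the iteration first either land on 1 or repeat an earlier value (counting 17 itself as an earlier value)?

17 → 1³ + 7³ = 344
344 → 3³ + 4³ + 4³ = 155
155 → 1³ + 5³ + 5³ = 251
251 → 2³ + 5³ + 1³ = 134
134 → 1³ + 3³ + 4³ = 92
92 → 9³ + 2³ = 737
737 → 7³ + 3³ + 7³ = 713
713 → 7³ + 1³ + 3³ = 371
371 → 3³ + 7³ + 1³ = 371  — 371 repeats.
That took 9 steps.

9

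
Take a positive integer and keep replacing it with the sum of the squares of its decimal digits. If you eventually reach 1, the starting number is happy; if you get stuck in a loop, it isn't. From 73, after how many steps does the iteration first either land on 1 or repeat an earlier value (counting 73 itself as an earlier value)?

73 → 7² + 3² = 58
58 → 5² + 8² = 89
89 → 8² + 9² = 145
145 → 1² + 4² + 5² = 42
42 → 4² + 2² = 20
20 → 2² + 0² = 4
4 → 4² = 16
16 → 1² + 6² = 37
37 → 3² + 7² = 58  — 58 repeats.
That took 9 steps.

9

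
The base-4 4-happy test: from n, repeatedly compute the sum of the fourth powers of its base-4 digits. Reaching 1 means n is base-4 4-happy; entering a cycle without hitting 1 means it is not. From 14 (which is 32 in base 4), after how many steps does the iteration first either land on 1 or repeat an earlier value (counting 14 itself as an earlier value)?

6

14 = (3,2)_4 → 3⁴ + 2⁴ = 81 + 16 = 97
97 = (1,2,0,1)_4 → 1⁴ + 2⁴ + 0⁴ + 1⁴ = 1 + 16 + 0 + 1 = 18
18 = (1,0,2)_4 → 1⁴ + 0⁴ + 2⁴ = 1 + 0 + 16 = 17
17 = (1,0,1)_4 → 1⁴ + 0⁴ + 1⁴ = 1 + 0 + 1 = 2
2 = (2)_4 → 2⁴ = 16
16 = (1,0,0)_4 → 1⁴ + 0⁴ + 0⁴ = 1 + 0 + 0 = 1  — reached 1.
That took 6 steps.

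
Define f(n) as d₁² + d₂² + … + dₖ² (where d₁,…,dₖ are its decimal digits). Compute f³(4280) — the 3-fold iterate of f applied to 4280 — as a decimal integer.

64

4280 → 4² + 2² + 8² + 0² = 84
84 → 8² + 4² = 80
80 → 8² + 0² = 64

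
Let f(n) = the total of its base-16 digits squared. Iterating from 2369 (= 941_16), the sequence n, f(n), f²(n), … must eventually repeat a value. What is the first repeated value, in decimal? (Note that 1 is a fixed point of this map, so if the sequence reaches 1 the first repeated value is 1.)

2369 = (9,4,1)_16 → 98
98 = (6,2)_16 → 40
40 = (2,8)_16 → 68
68 = (4,4)_16 → 32
32 = (2,0)_16 → 4
4 = (4)_16 → 16
16 = (1,0)_16 → 1  — reached the fixed point 1.
1 → 1, so 1 is the first repeated value.

1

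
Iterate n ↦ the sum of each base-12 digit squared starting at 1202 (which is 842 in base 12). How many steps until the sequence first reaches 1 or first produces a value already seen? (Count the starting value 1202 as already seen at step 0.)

1202 = (8,4,2)_12 → 8² + 4² + 2² = 64 + 16 + 4 = 84
84 = (7,0)_12 → 7² + 0² = 49 + 0 = 49
49 = (4,1)_12 → 4² + 1² = 16 + 1 = 17
17 = (1,5)_12 → 1² + 5² = 1 + 25 = 26
26 = (2,2)_12 → 2² + 2² = 4 + 4 = 8
8 = (8)_12 → 8² = 64
64 = (5,4)_12 → 5² + 4² = 25 + 16 = 41
41 = (3,5)_12 → 3² + 5² = 9 + 25 = 34
34 = (2,10)_12 → 2² + 10² = 4 + 100 = 104
104 = (8,8)_12 → 8² + 8² = 64 + 64 = 128
128 = (10,8)_12 → 10² + 8² = 100 + 64 = 164
164 = (1,1,8)_12 → 1² + 1² + 8² = 1 + 1 + 64 = 66
66 = (5,6)_12 → 5² + 6² = 25 + 36 = 61
61 = (5,1)_12 → 5² + 1² = 25 + 1 = 26  — 26 repeats.
That took 14 steps.

14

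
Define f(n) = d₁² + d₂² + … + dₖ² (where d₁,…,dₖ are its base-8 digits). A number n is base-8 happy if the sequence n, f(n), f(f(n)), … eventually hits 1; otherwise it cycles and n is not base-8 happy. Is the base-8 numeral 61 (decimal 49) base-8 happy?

49 = (6,1)_8 → 6² + 1² = 36 + 1 = 37
37 = (4,5)_8 → 4² + 5² = 16 + 25 = 41
41 = (5,1)_8 → 5² + 1² = 25 + 1 = 26
26 = (3,2)_8 → 3² + 2² = 9 + 4 = 13
13 = (1,5)_8 → 1² + 5² = 1 + 25 = 26  — 26 already seen; the sequence cycles without reaching 1.

not base-8 happy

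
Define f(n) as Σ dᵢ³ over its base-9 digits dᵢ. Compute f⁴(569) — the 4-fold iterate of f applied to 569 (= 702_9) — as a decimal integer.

27

569 = (7,0,2)_9 → 7³ + 0³ + 2³ = 351
351 = (4,3,0)_9 → 4³ + 3³ + 0³ = 91
91 = (1,1,1)_9 → 1³ + 1³ + 1³ = 3
3 = (3)_9 → 3³ = 27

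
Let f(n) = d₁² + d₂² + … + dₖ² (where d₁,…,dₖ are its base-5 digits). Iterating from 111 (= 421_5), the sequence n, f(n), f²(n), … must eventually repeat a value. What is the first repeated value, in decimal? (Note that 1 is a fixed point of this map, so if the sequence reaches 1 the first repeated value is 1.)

13

111 = (4,2,1)_5 → 4² + 2² + 1² = 16 + 4 + 1 = 21
21 = (4,1)_5 → 4² + 1² = 16 + 1 = 17
17 = (3,2)_5 → 3² + 2² = 9 + 4 = 13
13 = (2,3)_5 → 2² + 3² = 4 + 9 = 13  — 13 already appeared earlier.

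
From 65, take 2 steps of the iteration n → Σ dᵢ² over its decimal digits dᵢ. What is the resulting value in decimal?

37

65 → 61
61 → 37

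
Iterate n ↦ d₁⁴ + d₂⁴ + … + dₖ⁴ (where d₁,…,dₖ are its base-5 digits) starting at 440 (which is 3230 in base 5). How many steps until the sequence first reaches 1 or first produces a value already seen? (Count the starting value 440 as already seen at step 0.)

12

440 = (3,2,3,0)_5 → 3⁴ + 2⁴ + 3⁴ + 0⁴ = 81 + 16 + 81 + 0 = 178
178 = (1,2,0,3)_5 → 1⁴ + 2⁴ + 0⁴ + 3⁴ = 1 + 16 + 0 + 81 = 98
98 = (3,4,3)_5 → 3⁴ + 4⁴ + 3⁴ = 81 + 256 + 81 = 418
418 = (3,1,3,3)_5 → 3⁴ + 1⁴ + 3⁴ + 3⁴ = 81 + 1 + 81 + 81 = 244
244 = (1,4,3,4)_5 → 1⁴ + 4⁴ + 3⁴ + 4⁴ = 1 + 256 + 81 + 256 = 594
594 = (4,3,3,4)_5 → 4⁴ + 3⁴ + 3⁴ + 4⁴ = 256 + 81 + 81 + 256 = 674
674 = (1,0,1,4,4)_5 → 1⁴ + 0⁴ + 1⁴ + 4⁴ + 4⁴ = 1 + 0 + 1 + 256 + 256 = 514
514 = (4,0,2,4)_5 → 4⁴ + 0⁴ + 2⁴ + 4⁴ = 256 + 0 + 16 + 256 = 528
528 = (4,1,0,3)_5 → 4⁴ + 1⁴ + 0⁴ + 3⁴ = 256 + 1 + 0 + 81 = 338
338 = (2,3,2,3)_5 → 2⁴ + 3⁴ + 2⁴ + 3⁴ = 16 + 81 + 16 + 81 = 194
194 = (1,2,3,4)_5 → 1⁴ + 2⁴ + 3⁴ + 4⁴ = 1 + 16 + 81 + 256 = 354
354 = (2,4,0,4)_5 → 2⁴ + 4⁴ + 0⁴ + 4⁴ = 16 + 256 + 0 + 256 = 528  — 528 repeats.
That took 12 steps.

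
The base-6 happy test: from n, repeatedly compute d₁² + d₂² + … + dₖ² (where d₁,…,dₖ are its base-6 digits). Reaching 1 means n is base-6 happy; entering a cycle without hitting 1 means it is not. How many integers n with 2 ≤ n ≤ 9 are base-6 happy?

2: 2 → 4 → 16 → 20 → 13 → 5 → 25 → 17 → 29 → 41 → 26 → 20  — not base-6 happy
3: 3 → 9 → 10 → 17 → 29 → 41 → 26 → 20 → 13 → 5 → 25 → 17  — not base-6 happy
4: 4 → 16 → 20 → 13 → 5 → 25 → 17 → 29 → 41 → 26 → 20  — not base-6 happy
5: 5 → 25 → 17 → 29 → 41 → 26 → 20 → 13 → 5  — not base-6 happy
6: 6 → 1  — base-6 happy
7: 7 → 2 → 4 → 16 → 20 → 13 → 5 → 25 → 17 → 29 → 41 → 26 → 20  — not base-6 happy
8: 8 → 5 → 25 → 17 → 29 → 41 → 26 → 20 → 13 → 5  — not base-6 happy
9: 9 → 10 → 17 → 29 → 41 → 26 → 20 → 13 → 5 → 25 → 17  — not base-6 happy
base-6 happy: 6

1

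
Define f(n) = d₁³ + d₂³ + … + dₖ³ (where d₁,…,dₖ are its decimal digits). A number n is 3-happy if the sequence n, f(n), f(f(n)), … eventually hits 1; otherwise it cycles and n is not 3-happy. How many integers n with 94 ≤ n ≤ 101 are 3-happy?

1

94: 94 → 793 → 1099 → 1459 → 919 → 1459  — not 3-happy
95: 95 → 854 → 701 → 344 → 155 → 251 → 134 → 92 → 737 → 713 → 371 → 371  — not 3-happy
96: 96 → 945 → 918 → 1242 → 81 → 513 → 153 → 153  — not 3-happy
97: 97 → 1072 → 352 → 160 → 217 → 352  — not 3-happy
98: 98 → 1241 → 74 → 407 → 407  — not 3-happy
99: 99 → 1458 → 702 → 351 → 153 → 153  — not 3-happy
100: 100 → 1  — 3-happy
101: 101 → 2 → 8 → 512 → 134 → 92 → 737 → 713 → 371 → 371  — not 3-happy
3-happy: 100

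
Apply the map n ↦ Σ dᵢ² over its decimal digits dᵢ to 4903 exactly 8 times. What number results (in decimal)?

4903 → 106
106 → 37
37 → 58
58 → 89
89 → 145
145 → 42
42 → 20
20 → 4

4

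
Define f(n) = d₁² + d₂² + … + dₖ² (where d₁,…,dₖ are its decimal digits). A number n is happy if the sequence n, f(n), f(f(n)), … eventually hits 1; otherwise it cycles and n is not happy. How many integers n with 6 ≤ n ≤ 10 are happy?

2

6: 6 → 36 → 45 → 41 → 17 → 50 → 25 → 29 → 85 → 89 → 145 → 42 → 20 → 4 → 16 → 37 → 58 → 89  (repeats 89)
7: 7 → 49 → 97 → 130 → 10 → 1  (reaches 1)
8: 8 → 64 → 52 → 29 → 85 → 89 → 145 → 42 → 20 → 4 → 16 → 37 → 58 → 89  (repeats 89)
9: 9 → 81 → 65 → 61 → 37 → 58 → 89 → 145 → 42 → 20 → 4 → 16 → 37  (repeats 37)
10: 10 → 1  (reaches 1)
happy: 7, 10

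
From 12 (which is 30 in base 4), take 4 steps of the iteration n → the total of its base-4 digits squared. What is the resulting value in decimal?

4

12 = (3,0)_4 → 3² + 0² = 9
9 = (2,1)_4 → 2² + 1² = 5
5 = (1,1)_4 → 1² + 1² = 2
2 = (2)_4 → 2² = 4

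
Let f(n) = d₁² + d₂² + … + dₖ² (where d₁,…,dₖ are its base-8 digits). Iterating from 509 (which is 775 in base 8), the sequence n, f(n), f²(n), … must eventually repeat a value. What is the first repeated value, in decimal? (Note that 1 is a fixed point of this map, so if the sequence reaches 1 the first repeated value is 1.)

509 = (7,7,5)_8 → 123
123 = (1,7,3)_8 → 59
59 = (7,3)_8 → 58
58 = (7,2)_8 → 53
53 = (6,5)_8 → 61
61 = (7,5)_8 → 74
74 = (1,1,2)_8 → 6
6 = (6)_8 → 36
36 = (4,4)_8 → 32
32 = (4,0)_8 → 16
16 = (2,0)_8 → 4
4 = (4)_8 → 16  — 16 already appeared earlier.

16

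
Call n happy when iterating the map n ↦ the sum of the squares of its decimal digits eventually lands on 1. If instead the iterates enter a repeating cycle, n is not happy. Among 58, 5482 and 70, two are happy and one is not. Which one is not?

58: 58 → 89 → 145 → 42 → 20 → 4 → 16 → 37 → 58  — repeats 58 (not happy)
5482: 5482 → 109 → 82 → 68 → 100 → 1  — reaches 1 (happy)
70: 70 → 49 → 97 → 130 → 10 → 1  — reaches 1 (happy)

58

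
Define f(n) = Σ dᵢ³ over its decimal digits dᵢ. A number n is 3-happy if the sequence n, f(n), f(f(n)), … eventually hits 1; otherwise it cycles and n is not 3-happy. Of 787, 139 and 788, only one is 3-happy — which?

787: 787 → 1198 → 1243 → 100 → 1  — reaches 1 (3-happy)
139: 139 → 757 → 811 → 514 → 190 → 730 → 370 → 370  — repeats 370 (not 3-happy)
788: 788 → 1367 → 587 → 980 → 1241 → 74 → 407 → 407  — repeats 407 (not 3-happy)

787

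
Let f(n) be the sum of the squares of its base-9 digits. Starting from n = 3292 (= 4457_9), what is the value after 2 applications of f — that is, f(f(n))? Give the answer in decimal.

54

3292 = (4,4,5,7)_9 → 4² + 4² + 5² + 7² = 106
106 = (1,2,7)_9 → 1² + 2² + 7² = 54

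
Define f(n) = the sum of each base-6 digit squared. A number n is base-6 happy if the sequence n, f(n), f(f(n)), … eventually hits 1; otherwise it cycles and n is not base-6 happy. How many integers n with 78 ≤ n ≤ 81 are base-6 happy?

78: 78 → 5 → 25 → 17 → 29 → 41 → 26 → 20 → 13 → 5  (repeats 5)
79: 79 → 6 → 1  (reaches 1)
80: 80 → 9 → 10 → 17 → 29 → 41 → 26 → 20 → 13 → 5 → 25 → 17  (repeats 17)
81: 81 → 14 → 8 → 5 → 25 → 17 → 29 → 41 → 26 → 20 → 13 → 5  (repeats 5)
base-6 happy: 79

1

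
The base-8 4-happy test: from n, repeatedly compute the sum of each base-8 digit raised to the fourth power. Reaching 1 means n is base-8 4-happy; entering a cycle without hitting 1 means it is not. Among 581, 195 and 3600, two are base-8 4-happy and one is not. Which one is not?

581: 581 → 627 → 1379 → 978 → 2434 → 1568 → 337 → 642 → 33 → 257 → 257  — repeats 257 (not base-8 4-happy)
195: 195 → 162 → 288 → 512 → 1  — reaches 1 (base-8 4-happy)
3600: 3600 → 2417 → 2178 → 288 → 512 → 1  — reaches 1 (base-8 4-happy)

581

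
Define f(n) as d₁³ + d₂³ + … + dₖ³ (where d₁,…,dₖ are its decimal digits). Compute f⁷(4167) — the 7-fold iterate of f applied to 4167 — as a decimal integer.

1458

4167 → 4³ + 1³ + 6³ + 7³ = 64 + 1 + 216 + 343 = 624
624 → 6³ + 2³ + 4³ = 216 + 8 + 64 = 288
288 → 2³ + 8³ + 8³ = 8 + 512 + 512 = 1032
1032 → 1³ + 0³ + 3³ + 2³ = 1 + 0 + 27 + 8 = 36
36 → 3³ + 6³ = 27 + 216 = 243
243 → 2³ + 4³ + 3³ = 8 + 64 + 27 = 99
99 → 9³ + 9³ = 729 + 729 = 1458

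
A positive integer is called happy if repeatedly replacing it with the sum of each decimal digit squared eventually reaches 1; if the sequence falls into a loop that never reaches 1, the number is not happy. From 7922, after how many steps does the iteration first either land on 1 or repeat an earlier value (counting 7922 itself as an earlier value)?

13

7922 → 7² + 9² + 2² + 2² = 49 + 81 + 4 + 4 = 138
138 → 1² + 3² + 8² = 1 + 9 + 64 = 74
74 → 7² + 4² = 49 + 16 = 65
65 → 6² + 5² = 36 + 25 = 61
61 → 6² + 1² = 36 + 1 = 37
37 → 3² + 7² = 9 + 49 = 58
58 → 5² + 8² = 25 + 64 = 89
89 → 8² + 9² = 64 + 81 = 145
145 → 1² + 4² + 5² = 1 + 16 + 25 = 42
42 → 4² + 2² = 16 + 4 = 20
20 → 2² + 0² = 4 + 0 = 4
4 → 4² = 16
16 → 1² + 6² = 1 + 36 = 37  — 37 repeats.
That took 13 steps.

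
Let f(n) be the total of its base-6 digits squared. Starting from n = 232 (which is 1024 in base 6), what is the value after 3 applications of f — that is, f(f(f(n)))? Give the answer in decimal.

9

232 = (1,0,2,4)_6 → 1² + 0² + 2² + 4² = 1 + 0 + 4 + 16 = 21
21 = (3,3)_6 → 3² + 3² = 9 + 9 = 18
18 = (3,0)_6 → 3² + 0² = 9 + 0 = 9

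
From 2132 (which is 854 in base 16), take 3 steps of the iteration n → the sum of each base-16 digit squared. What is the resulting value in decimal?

2132 = (8,5,4)_16 → 8² + 5² + 4² = 105
105 = (6,9)_16 → 6² + 9² = 117
117 = (7,5)_16 → 7² + 5² = 74

74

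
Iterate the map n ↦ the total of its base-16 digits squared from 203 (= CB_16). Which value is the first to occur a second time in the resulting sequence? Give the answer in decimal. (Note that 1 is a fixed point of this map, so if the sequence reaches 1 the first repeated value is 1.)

169

203 = (12,11)_16 → 12² + 11² = 144 + 121 = 265
265 = (1,0,9)_16 → 1² + 0² + 9² = 1 + 0 + 81 = 82
82 = (5,2)_16 → 5² + 2² = 25 + 4 = 29
29 = (1,13)_16 → 1² + 13² = 1 + 169 = 170
170 = (10,10)_16 → 10² + 10² = 100 + 100 = 200
200 = (12,8)_16 → 12² + 8² = 144 + 64 = 208
208 = (13,0)_16 → 13² + 0² = 169 + 0 = 169
169 = (10,9)_16 → 10² + 9² = 100 + 81 = 181
181 = (11,5)_16 → 11² + 5² = 121 + 25 = 146
146 = (9,2)_16 → 9² + 2² = 81 + 4 = 85
85 = (5,5)_16 → 5² + 5² = 25 + 25 = 50
50 = (3,2)_16 → 3² + 2² = 9 + 4 = 13
13 = (13)_16 → 13² = 169  — 169 already appeared earlier.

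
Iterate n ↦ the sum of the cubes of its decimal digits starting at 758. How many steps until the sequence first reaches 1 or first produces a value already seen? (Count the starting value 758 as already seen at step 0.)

5

758 → 7³ + 5³ + 8³ = 980
980 → 9³ + 8³ + 0³ = 1241
1241 → 1³ + 2³ + 4³ + 1³ = 74
74 → 7³ + 4³ = 407
407 → 4³ + 0³ + 7³ = 407  — 407 repeats.
That took 5 steps.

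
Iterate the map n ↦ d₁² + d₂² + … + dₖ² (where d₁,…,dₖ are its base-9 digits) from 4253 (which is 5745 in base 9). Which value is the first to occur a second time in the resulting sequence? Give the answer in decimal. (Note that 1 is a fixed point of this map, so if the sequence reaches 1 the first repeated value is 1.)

4253 = (5,7,4,5)_9 → 115
115 = (1,3,7)_9 → 59
59 = (6,5)_9 → 61
61 = (6,7)_9 → 85
85 = (1,0,4)_9 → 17
17 = (1,8)_9 → 65
65 = (7,2)_9 → 53
53 = (5,8)_9 → 89
89 = (1,0,8)_9 → 65  — 65 already appeared earlier.

65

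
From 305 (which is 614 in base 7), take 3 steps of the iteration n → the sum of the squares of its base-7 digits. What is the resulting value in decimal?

305 = (6,1,4)_7 → 6² + 1² + 4² = 53
53 = (1,0,4)_7 → 1² + 0² + 4² = 17
17 = (2,3)_7 → 2² + 3² = 13

13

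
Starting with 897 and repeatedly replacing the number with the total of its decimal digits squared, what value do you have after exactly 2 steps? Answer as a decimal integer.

98

897 → 8² + 9² + 7² = 64 + 81 + 49 = 194
194 → 1² + 9² + 4² = 1 + 81 + 16 = 98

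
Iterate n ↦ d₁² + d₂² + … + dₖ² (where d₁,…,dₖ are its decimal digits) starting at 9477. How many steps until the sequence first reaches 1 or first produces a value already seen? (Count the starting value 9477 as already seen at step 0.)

9477 → 9² + 4² + 7² + 7² = 81 + 16 + 49 + 49 = 195
195 → 1² + 9² + 5² = 1 + 81 + 25 = 107
107 → 1² + 0² + 7² = 1 + 0 + 49 = 50
50 → 5² + 0² = 25 + 0 = 25
25 → 2² + 5² = 4 + 25 = 29
29 → 2² + 9² = 4 + 81 = 85
85 → 8² + 5² = 64 + 25 = 89
89 → 8² + 9² = 64 + 81 = 145
145 → 1² + 4² + 5² = 1 + 16 + 25 = 42
42 → 4² + 2² = 16 + 4 = 20
20 → 2² + 0² = 4 + 0 = 4
4 → 4² = 16
16 → 1² + 6² = 1 + 36 = 37
37 → 3² + 7² = 9 + 49 = 58
58 → 5² + 8² = 25 + 64 = 89  — 89 repeats.
That took 15 steps.

15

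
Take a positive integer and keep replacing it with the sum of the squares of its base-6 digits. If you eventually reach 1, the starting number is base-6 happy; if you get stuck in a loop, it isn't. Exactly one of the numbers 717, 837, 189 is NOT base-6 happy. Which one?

189

717: 717 → 44 → 6 → 1  — reaches 1 (base-6 happy)
837: 837 → 44 → 6 → 1  — reaches 1 (base-6 happy)
189: 189 → 35 → 50 → 9 → 10 → 17 → 29 → 41 → 26 → 20 → 13 → 5 → 25 → 17  — repeats 17 (not base-6 happy)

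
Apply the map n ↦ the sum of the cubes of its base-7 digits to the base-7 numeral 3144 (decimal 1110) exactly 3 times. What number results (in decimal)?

126

1110 = (3,1,4,4)_7 → 3³ + 1³ + 4³ + 4³ = 156
156 = (3,1,2)_7 → 3³ + 1³ + 2³ = 36
36 = (5,1)_7 → 5³ + 1³ = 126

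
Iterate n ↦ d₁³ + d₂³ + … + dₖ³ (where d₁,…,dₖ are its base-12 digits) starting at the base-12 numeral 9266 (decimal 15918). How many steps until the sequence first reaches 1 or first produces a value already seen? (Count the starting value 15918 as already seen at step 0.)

15918 = (9,2,6,6)_12 → 9³ + 2³ + 6³ + 6³ = 729 + 8 + 216 + 216 = 1169
1169 = (8,1,5)_12 → 8³ + 1³ + 5³ = 512 + 1 + 125 = 638
638 = (4,5,2)_12 → 4³ + 5³ + 2³ = 64 + 125 + 8 = 197
197 = (1,4,5)_12 → 1³ + 4³ + 5³ = 1 + 64 + 125 = 190
190 = (1,3,10)_12 → 1³ + 3³ + 10³ = 1 + 27 + 1000 = 1028
1028 = (7,1,8)_12 → 7³ + 1³ + 8³ = 343 + 1 + 512 = 856
856 = (5,11,4)_12 → 5³ + 11³ + 4³ = 125 + 1331 + 64 = 1520
1520 = (10,6,8)_12 → 10³ + 6³ + 8³ = 1000 + 216 + 512 = 1728
1728 = (1,0,0,0)_12 → 1³ + 0³ + 0³ + 0³ = 1 + 0 + 0 + 0 = 1  — reached 1.
That took 9 steps.

9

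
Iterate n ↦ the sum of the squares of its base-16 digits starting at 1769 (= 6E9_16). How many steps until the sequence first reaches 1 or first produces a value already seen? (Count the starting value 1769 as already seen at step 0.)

9

1769 = (6,14,9)_16 → 6² + 14² + 9² = 313
313 = (1,3,9)_16 → 1² + 3² + 9² = 91
91 = (5,11)_16 → 5² + 11² = 146
146 = (9,2)_16 → 9² + 2² = 85
85 = (5,5)_16 → 5² + 5² = 50
50 = (3,2)_16 → 3² + 2² = 13
13 = (13)_16 → 13² = 169
169 = (10,9)_16 → 10² + 9² = 181
181 = (11,5)_16 → 11² + 5² = 146  — 146 repeats.
That took 9 steps.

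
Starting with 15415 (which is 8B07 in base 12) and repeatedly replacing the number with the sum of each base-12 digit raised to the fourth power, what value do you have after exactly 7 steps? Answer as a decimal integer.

15415 = (8,11,0,7)_12 → 21138
21138 = (1,0,2,9,6)_12 → 7874
7874 = (4,6,8,2)_12 → 5664
5664 = (3,3,4,0)_12 → 418
418 = (2,10,10)_12 → 20016
20016 = (11,7,0,0)_12 → 17042
17042 = (9,10,4,2)_12 → 16833

16833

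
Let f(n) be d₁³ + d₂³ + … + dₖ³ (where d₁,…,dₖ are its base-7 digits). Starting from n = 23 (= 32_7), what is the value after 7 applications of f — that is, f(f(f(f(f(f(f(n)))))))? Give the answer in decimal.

197

23 = (3,2)_7 → 35
35 = (5,0)_7 → 125
125 = (2,3,6)_7 → 251
251 = (5,0,6)_7 → 341
341 = (6,6,5)_7 → 557
557 = (1,4,2,4)_7 → 137
137 = (2,5,4)_7 → 197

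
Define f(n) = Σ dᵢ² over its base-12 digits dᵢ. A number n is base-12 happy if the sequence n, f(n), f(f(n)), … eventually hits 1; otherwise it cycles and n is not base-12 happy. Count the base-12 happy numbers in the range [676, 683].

1

676: 676 → 96 → 64 → 41 → 34 → 104 → 128 → 164 → 66 → 61 → 26 → 8 → 64  — not base-12 happy
677: 677 → 105 → 145 → 2 → 4 → 16 → 17 → 26 → 8 → 64 → 41 → 34 → 104 → 128 → 164 → 66 → 61 → 26  — not base-12 happy
678: 678 → 116 → 145 → 2 → 4 → 16 → 17 → 26 → 8 → 64 → 41 → 34 → 104 → 128 → 164 → 66 → 61 → 26  — not base-12 happy
679: 679 → 129 → 181 → 11 → 121 → 101 → 89 → 74 → 40 → 25 → 5 → 25  — not base-12 happy
680: 680 → 144 → 1  — base-12 happy
681: 681 → 161 → 27 → 13 → 2 → 4 → 16 → 17 → 26 → 8 → 64 → 41 → 34 → 104 → 128 → 164 → 66 → 61 → 26  — not base-12 happy
682: 682 → 180 → 10 → 100 → 80 → 100  — not base-12 happy
683: 683 → 201 → 98 → 68 → 89 → 74 → 40 → 25 → 5 → 25  — not base-12 happy
base-12 happy: 680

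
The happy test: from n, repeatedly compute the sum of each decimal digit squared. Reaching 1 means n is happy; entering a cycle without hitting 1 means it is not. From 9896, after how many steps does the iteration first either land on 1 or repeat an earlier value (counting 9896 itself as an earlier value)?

6

9896 → 9² + 8² + 9² + 6² = 81 + 64 + 81 + 36 = 262
262 → 2² + 6² + 2² = 4 + 36 + 4 = 44
44 → 4² + 4² = 16 + 16 = 32
32 → 3² + 2² = 9 + 4 = 13
13 → 1² + 3² = 1 + 9 = 10
10 → 1² + 0² = 1 + 0 = 1  — reached 1.
That took 6 steps.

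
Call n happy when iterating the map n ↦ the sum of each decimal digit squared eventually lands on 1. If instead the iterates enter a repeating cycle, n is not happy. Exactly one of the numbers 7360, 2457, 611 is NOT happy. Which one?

7360: 7360 → 94 → 97 → 130 → 10 → 1  — reaches 1 (happy)
2457: 2457 → 94 → 97 → 130 → 10 → 1  — reaches 1 (happy)
611: 611 → 38 → 73 → 58 → 89 → 145 → 42 → 20 → 4 → 16 → 37 → 58  — repeats 58 (not happy)

611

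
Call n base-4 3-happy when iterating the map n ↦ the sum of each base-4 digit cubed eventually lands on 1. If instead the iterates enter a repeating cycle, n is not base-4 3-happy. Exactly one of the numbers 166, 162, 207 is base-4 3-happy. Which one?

166

166: 166 → 25 → 10 → 16 → 1  — reaches 1 (base-4 3-happy)
162: 162 → 24 → 9 → 9  — repeats 9 (not base-4 3-happy)
207: 207 → 81 → 3 → 27 → 36 → 9 → 9  — repeats 9 (not base-4 3-happy)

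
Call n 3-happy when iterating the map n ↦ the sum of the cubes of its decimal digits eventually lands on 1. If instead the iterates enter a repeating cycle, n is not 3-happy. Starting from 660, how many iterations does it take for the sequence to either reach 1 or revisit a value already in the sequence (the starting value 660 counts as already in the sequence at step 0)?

660 → 6³ + 6³ + 0³ = 432
432 → 4³ + 3³ + 2³ = 99
99 → 9³ + 9³ = 1458
1458 → 1³ + 4³ + 5³ + 8³ = 702
702 → 7³ + 0³ + 2³ = 351
351 → 3³ + 5³ + 1³ = 153
153 → 1³ + 5³ + 3³ = 153  — 153 repeats.
That took 7 steps.

7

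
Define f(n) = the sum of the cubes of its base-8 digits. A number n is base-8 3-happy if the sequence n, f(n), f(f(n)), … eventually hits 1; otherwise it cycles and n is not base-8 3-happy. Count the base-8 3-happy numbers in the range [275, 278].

275: 275 → 99 → 92 → 92  — not base-8 3-happy
276: 276 → 136 → 9 → 2 → 8 → 1  — base-8 3-happy
277: 277 → 197 → 152 → 35 → 91 → 55 → 559 → 469 → 476 → 434 → 440 → 559  — not base-8 3-happy
278: 278 → 288 → 128 → 8 → 1  — base-8 3-happy
base-8 3-happy: 276, 278

2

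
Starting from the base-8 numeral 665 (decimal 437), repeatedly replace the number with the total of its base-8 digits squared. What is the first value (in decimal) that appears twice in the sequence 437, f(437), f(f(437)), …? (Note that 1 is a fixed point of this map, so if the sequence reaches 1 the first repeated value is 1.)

1

437 = (6,6,5)_8 → 6² + 6² + 5² = 36 + 36 + 25 = 97
97 = (1,4,1)_8 → 1² + 4² + 1² = 1 + 16 + 1 = 18
18 = (2,2)_8 → 2² + 2² = 4 + 4 = 8
8 = (1,0)_8 → 1² + 0² = 1 + 0 = 1  — reached the fixed point 1.
1 → 1, so 1 is the first repeated value.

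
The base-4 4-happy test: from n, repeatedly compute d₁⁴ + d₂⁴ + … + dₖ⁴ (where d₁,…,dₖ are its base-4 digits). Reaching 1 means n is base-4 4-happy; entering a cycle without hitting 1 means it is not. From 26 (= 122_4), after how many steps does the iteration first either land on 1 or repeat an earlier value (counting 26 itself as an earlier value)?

5

26 = (1,2,2)_4 → 1⁴ + 2⁴ + 2⁴ = 1 + 16 + 16 = 33
33 = (2,0,1)_4 → 2⁴ + 0⁴ + 1⁴ = 16 + 0 + 1 = 17
17 = (1,0,1)_4 → 1⁴ + 0⁴ + 1⁴ = 1 + 0 + 1 = 2
2 = (2)_4 → 2⁴ = 16
16 = (1,0,0)_4 → 1⁴ + 0⁴ + 0⁴ = 1 + 0 + 0 = 1  — reached 1.
That took 5 steps.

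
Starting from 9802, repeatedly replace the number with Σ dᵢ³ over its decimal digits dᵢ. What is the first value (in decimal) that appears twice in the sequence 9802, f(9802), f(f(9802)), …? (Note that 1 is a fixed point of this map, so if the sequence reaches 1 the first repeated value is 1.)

9802 → 9³ + 8³ + 0³ + 2³ = 1249
1249 → 1³ + 2³ + 4³ + 9³ = 802
802 → 8³ + 0³ + 2³ = 520
520 → 5³ + 2³ + 0³ = 133
133 → 1³ + 3³ + 3³ = 55
55 → 5³ + 5³ = 250
250 → 2³ + 5³ + 0³ = 133  — 133 already appeared earlier.

133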